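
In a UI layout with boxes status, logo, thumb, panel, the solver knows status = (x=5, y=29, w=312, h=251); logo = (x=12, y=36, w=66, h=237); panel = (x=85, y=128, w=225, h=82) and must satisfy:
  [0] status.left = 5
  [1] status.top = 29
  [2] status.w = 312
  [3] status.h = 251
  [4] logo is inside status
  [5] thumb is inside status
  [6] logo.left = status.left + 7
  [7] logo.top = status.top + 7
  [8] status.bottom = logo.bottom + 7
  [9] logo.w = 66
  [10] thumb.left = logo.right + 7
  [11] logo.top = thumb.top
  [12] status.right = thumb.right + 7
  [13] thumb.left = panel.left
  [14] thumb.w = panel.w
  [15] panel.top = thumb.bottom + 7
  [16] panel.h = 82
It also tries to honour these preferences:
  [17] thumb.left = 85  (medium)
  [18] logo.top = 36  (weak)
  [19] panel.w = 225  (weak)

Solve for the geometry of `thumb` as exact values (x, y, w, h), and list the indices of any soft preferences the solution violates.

1. thumb.x = 85  [thumb.left = logo.right + 7]
2. thumb.y = 36  [logo.top = thumb.top]
3. thumb.w = 225  [status.right = thumb.right + 7]
4. thumb.h = 85  [panel.top = thumb.bottom + 7]

thumb = (x=85, y=36, w=225, h=85)
violated soft preferences: none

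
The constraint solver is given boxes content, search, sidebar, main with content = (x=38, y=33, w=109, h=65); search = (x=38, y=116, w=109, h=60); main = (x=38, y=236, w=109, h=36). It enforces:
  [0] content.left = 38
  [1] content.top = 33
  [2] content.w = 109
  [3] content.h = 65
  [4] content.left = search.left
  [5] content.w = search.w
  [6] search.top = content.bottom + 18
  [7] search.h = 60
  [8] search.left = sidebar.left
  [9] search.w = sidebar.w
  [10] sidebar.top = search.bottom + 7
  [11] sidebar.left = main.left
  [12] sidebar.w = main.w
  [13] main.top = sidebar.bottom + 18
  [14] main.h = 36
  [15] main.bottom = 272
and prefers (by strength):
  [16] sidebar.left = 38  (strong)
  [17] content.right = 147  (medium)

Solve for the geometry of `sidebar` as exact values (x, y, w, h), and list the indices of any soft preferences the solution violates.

1. sidebar.x = 38  [search.left = sidebar.left]
2. sidebar.w = 109  [search.w = sidebar.w]
3. sidebar.y = 183  [sidebar.top = search.bottom + 7]
4. sidebar.h = 35  [main.top = sidebar.bottom + 18]

sidebar = (x=38, y=183, w=109, h=35)
violated soft preferences: none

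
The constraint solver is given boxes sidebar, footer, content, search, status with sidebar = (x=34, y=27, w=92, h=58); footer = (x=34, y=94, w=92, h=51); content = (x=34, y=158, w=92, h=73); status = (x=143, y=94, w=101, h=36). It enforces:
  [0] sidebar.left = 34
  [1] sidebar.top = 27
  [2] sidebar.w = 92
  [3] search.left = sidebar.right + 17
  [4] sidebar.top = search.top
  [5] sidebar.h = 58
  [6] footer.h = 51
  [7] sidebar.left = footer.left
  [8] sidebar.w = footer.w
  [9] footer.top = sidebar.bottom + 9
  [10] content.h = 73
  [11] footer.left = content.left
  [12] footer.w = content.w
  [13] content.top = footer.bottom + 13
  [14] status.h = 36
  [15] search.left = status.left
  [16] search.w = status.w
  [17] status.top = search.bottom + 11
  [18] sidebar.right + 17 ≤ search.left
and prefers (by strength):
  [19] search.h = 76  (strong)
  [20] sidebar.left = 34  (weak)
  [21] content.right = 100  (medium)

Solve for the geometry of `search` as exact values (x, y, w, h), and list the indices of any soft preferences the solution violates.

1. search.x = 143  [search.left = sidebar.right + 17]
2. search.y = 27  [sidebar.top = search.top]
3. search.w = 101  [search.w = status.w]
4. search.h = 56  [status.top = search.bottom + 11]

search = (x=143, y=27, w=101, h=56)
violated soft preferences: 19, 21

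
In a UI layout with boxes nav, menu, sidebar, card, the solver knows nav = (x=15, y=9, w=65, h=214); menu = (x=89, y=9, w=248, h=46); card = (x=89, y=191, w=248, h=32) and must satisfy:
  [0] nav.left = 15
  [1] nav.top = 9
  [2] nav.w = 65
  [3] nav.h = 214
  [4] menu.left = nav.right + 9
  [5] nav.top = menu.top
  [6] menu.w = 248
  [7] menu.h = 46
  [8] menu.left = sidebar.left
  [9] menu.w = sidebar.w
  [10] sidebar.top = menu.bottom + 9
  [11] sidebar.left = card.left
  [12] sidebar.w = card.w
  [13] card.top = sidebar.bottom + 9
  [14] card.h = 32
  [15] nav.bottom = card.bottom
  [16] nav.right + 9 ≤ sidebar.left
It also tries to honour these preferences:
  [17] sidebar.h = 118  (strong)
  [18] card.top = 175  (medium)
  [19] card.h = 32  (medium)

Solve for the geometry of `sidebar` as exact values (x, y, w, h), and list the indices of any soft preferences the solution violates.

sidebar = (x=89, y=64, w=248, h=118)
violated soft preferences: 18

1. sidebar.x = 89  [menu.left = sidebar.left]
2. sidebar.w = 248  [menu.w = sidebar.w]
3. sidebar.y = 64  [sidebar.top = menu.bottom + 9]
4. sidebar.h = 118  [card.top = sidebar.bottom + 9]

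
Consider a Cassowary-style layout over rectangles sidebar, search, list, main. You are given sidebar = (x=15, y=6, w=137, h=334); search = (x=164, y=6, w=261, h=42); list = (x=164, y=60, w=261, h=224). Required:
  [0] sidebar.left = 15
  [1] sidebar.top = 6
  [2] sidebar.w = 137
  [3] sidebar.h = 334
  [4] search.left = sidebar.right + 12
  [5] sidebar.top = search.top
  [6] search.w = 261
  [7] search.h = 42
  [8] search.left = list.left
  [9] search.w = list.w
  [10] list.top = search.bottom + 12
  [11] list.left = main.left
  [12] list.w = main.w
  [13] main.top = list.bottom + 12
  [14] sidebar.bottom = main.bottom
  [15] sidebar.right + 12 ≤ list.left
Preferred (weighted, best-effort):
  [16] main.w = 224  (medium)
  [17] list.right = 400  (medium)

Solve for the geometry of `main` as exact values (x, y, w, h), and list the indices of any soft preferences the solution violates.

main = (x=164, y=296, w=261, h=44)
violated soft preferences: 16, 17

1. main.x = 164  [list.left = main.left]
2. main.w = 261  [list.w = main.w]
3. main.y = 296  [main.top = list.bottom + 12]
4. main.h = 44  [sidebar.bottom = main.bottom]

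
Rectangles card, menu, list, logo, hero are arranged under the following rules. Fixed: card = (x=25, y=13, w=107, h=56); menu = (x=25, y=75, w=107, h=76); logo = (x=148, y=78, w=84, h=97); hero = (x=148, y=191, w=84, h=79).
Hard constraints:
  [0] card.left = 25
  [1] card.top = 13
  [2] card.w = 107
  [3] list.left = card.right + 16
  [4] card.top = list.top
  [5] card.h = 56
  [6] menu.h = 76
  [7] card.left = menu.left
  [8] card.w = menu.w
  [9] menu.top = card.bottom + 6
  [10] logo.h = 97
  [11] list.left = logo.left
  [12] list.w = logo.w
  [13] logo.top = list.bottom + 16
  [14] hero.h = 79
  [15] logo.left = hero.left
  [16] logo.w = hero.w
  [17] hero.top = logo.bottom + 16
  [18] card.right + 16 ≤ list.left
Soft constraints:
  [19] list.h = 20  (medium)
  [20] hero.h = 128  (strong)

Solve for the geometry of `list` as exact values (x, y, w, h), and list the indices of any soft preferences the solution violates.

list = (x=148, y=13, w=84, h=49)
violated soft preferences: 19, 20

1. list.x = 148  [list.left = card.right + 16]
2. list.y = 13  [card.top = list.top]
3. list.w = 84  [list.w = logo.w]
4. list.h = 49  [logo.top = list.bottom + 16]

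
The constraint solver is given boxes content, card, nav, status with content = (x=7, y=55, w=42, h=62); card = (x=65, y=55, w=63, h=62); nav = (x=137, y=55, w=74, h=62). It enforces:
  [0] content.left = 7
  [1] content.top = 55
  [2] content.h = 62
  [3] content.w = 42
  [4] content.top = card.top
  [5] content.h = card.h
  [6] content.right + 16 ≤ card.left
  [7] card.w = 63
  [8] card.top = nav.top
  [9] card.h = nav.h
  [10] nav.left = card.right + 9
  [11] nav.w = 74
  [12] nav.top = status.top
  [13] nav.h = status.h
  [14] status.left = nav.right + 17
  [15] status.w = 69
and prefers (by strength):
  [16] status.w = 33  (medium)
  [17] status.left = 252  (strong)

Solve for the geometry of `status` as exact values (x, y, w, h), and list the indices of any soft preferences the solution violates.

status = (x=228, y=55, w=69, h=62)
violated soft preferences: 16, 17

1. status.y = 55  [nav.top = status.top]
2. status.h = 62  [nav.h = status.h]
3. status.x = 228  [status.left = nav.right + 17]
4. status.w = 69  [status.w = 69]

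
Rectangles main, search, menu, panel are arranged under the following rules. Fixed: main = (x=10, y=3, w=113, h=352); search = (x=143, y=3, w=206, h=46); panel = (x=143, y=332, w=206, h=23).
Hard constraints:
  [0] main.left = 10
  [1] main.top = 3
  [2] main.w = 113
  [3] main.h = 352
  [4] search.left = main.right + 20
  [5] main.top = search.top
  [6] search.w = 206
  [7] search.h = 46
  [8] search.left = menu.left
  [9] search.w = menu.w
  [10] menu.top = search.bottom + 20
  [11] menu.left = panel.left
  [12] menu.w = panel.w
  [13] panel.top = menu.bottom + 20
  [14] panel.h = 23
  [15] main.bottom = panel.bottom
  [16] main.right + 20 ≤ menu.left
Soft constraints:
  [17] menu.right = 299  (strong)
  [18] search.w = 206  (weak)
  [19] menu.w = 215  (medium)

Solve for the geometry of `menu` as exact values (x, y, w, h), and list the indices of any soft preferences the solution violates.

menu = (x=143, y=69, w=206, h=243)
violated soft preferences: 17, 19

1. menu.x = 143  [search.left = menu.left]
2. menu.w = 206  [search.w = menu.w]
3. menu.y = 69  [menu.top = search.bottom + 20]
4. menu.h = 243  [panel.top = menu.bottom + 20]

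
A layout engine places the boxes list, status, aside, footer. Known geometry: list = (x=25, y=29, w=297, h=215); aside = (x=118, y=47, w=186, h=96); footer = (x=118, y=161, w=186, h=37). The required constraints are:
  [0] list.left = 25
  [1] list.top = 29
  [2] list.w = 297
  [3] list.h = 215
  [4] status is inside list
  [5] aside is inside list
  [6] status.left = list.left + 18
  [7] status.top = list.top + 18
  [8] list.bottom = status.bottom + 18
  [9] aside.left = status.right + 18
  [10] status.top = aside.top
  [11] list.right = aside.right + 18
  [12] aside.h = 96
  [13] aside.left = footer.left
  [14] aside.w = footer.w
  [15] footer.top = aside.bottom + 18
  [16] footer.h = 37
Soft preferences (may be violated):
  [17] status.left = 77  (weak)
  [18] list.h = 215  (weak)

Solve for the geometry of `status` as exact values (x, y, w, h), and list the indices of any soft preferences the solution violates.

1. status.x = 43  [status.left = list.left + 18]
2. status.y = 47  [status.top = list.top + 18]
3. status.h = 179  [list.bottom = status.bottom + 18]
4. status.w = 57  [aside.left = status.right + 18]

status = (x=43, y=47, w=57, h=179)
violated soft preferences: 17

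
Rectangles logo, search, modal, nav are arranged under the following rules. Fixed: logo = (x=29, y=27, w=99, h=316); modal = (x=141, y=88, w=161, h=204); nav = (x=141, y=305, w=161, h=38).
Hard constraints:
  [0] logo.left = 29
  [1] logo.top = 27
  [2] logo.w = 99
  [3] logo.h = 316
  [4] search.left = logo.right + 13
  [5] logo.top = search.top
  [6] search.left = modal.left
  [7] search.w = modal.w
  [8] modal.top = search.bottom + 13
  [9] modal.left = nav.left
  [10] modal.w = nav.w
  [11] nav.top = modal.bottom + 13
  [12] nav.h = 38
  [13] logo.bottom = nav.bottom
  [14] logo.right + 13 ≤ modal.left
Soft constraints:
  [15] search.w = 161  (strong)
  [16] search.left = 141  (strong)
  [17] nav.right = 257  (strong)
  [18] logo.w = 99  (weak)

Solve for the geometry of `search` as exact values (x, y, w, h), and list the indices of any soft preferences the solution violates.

1. search.x = 141  [search.left = logo.right + 13]
2. search.y = 27  [logo.top = search.top]
3. search.w = 161  [search.w = modal.w]
4. search.h = 48  [modal.top = search.bottom + 13]

search = (x=141, y=27, w=161, h=48)
violated soft preferences: 17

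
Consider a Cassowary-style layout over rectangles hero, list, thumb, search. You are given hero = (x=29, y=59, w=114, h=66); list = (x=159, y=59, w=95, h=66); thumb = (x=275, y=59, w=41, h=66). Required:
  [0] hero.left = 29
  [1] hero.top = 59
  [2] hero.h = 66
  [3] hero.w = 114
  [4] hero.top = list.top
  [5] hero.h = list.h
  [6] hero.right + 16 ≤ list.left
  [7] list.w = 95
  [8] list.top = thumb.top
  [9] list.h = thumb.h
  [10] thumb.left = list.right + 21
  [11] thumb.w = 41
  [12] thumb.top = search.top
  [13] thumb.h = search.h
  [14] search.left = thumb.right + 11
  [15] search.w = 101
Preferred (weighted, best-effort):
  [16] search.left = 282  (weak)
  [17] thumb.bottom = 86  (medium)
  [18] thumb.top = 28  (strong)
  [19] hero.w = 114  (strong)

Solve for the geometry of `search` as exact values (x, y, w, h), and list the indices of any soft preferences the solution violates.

1. search.y = 59  [thumb.top = search.top]
2. search.h = 66  [thumb.h = search.h]
3. search.x = 327  [search.left = thumb.right + 11]
4. search.w = 101  [search.w = 101]

search = (x=327, y=59, w=101, h=66)
violated soft preferences: 16, 17, 18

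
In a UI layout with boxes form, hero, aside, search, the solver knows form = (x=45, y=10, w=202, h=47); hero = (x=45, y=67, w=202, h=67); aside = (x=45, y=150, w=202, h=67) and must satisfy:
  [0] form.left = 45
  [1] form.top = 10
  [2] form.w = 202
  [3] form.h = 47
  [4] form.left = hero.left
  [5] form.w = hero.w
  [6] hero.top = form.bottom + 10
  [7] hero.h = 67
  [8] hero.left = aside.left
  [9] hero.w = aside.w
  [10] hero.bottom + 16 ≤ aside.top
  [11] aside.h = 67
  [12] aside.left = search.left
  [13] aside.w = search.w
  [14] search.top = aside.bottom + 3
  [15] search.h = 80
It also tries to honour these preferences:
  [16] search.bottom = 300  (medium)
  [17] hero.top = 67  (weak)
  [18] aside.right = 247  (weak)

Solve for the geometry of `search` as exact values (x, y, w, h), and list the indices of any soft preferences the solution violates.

1. search.x = 45  [aside.left = search.left]
2. search.w = 202  [aside.w = search.w]
3. search.y = 220  [search.top = aside.bottom + 3]
4. search.h = 80  [search.h = 80]

search = (x=45, y=220, w=202, h=80)
violated soft preferences: none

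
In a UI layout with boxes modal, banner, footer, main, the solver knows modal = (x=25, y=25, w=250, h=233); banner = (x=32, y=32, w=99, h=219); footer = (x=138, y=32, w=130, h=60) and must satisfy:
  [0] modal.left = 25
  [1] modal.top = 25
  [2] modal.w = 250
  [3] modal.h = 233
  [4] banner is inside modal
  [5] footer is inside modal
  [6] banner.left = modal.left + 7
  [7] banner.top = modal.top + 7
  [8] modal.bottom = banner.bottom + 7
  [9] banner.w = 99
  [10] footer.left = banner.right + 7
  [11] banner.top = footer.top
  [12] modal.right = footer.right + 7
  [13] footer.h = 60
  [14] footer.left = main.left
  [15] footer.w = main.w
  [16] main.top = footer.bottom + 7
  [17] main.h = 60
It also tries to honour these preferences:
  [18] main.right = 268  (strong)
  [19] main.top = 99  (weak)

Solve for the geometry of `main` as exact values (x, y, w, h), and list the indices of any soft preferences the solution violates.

main = (x=138, y=99, w=130, h=60)
violated soft preferences: none

1. main.x = 138  [footer.left = main.left]
2. main.w = 130  [footer.w = main.w]
3. main.y = 99  [main.top = footer.bottom + 7]
4. main.h = 60  [main.h = 60]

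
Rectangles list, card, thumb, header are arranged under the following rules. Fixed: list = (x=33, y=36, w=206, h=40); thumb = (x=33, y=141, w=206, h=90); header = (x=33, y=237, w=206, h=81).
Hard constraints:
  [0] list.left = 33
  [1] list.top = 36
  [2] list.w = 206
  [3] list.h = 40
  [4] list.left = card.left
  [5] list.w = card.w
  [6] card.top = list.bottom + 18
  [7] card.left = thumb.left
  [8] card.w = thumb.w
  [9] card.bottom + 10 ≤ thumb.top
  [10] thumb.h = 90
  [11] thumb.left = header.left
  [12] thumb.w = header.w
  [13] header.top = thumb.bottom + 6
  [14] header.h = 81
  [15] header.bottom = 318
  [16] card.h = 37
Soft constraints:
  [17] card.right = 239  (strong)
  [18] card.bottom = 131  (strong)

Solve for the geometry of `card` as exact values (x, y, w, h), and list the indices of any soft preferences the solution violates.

1. card.x = 33  [list.left = card.left]
2. card.w = 206  [list.w = card.w]
3. card.y = 94  [card.top = list.bottom + 18]
4. card.h = 37  [card.h = 37]

card = (x=33, y=94, w=206, h=37)
violated soft preferences: none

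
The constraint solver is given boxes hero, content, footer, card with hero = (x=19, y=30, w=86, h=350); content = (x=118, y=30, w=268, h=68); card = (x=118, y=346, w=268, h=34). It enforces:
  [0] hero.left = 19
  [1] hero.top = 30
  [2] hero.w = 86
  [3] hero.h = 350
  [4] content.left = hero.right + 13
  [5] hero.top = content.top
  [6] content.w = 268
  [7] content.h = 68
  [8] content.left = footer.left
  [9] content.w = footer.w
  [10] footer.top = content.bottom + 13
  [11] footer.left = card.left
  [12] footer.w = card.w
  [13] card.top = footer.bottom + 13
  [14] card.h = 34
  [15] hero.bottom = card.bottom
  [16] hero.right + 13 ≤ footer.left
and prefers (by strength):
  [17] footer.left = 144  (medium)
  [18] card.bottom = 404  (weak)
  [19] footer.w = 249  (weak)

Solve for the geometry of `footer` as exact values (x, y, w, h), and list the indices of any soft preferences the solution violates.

1. footer.x = 118  [content.left = footer.left]
2. footer.w = 268  [content.w = footer.w]
3. footer.y = 111  [footer.top = content.bottom + 13]
4. footer.h = 222  [card.top = footer.bottom + 13]

footer = (x=118, y=111, w=268, h=222)
violated soft preferences: 17, 18, 19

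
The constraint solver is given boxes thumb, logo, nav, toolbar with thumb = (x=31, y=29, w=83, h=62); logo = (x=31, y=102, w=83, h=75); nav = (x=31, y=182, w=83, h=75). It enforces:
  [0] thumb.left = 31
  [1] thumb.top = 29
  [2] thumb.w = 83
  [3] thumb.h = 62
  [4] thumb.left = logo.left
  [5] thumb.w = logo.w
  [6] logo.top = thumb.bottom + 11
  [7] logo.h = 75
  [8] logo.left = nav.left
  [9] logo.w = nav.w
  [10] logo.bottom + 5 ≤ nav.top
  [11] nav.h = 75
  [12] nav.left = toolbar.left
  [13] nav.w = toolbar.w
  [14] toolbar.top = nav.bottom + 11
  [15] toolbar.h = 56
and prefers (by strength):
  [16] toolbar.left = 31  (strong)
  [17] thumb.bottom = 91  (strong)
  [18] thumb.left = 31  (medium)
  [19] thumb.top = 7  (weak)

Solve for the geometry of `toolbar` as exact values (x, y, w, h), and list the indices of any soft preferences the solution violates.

1. toolbar.x = 31  [nav.left = toolbar.left]
2. toolbar.w = 83  [nav.w = toolbar.w]
3. toolbar.y = 268  [toolbar.top = nav.bottom + 11]
4. toolbar.h = 56  [toolbar.h = 56]

toolbar = (x=31, y=268, w=83, h=56)
violated soft preferences: 19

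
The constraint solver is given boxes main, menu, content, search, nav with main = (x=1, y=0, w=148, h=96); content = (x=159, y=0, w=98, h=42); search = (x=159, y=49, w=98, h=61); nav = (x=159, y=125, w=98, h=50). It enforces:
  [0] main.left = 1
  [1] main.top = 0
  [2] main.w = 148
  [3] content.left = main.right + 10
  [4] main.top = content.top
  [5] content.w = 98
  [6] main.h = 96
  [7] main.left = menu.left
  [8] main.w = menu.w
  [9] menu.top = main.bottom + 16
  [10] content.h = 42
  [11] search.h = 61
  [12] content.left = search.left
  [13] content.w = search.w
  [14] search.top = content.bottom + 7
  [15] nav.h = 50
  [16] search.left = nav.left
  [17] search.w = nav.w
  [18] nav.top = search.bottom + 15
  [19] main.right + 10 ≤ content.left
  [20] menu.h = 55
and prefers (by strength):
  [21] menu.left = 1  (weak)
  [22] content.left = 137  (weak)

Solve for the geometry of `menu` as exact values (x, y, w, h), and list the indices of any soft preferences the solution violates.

1. menu.x = 1  [main.left = menu.left]
2. menu.w = 148  [main.w = menu.w]
3. menu.y = 112  [menu.top = main.bottom + 16]
4. menu.h = 55  [menu.h = 55]

menu = (x=1, y=112, w=148, h=55)
violated soft preferences: 22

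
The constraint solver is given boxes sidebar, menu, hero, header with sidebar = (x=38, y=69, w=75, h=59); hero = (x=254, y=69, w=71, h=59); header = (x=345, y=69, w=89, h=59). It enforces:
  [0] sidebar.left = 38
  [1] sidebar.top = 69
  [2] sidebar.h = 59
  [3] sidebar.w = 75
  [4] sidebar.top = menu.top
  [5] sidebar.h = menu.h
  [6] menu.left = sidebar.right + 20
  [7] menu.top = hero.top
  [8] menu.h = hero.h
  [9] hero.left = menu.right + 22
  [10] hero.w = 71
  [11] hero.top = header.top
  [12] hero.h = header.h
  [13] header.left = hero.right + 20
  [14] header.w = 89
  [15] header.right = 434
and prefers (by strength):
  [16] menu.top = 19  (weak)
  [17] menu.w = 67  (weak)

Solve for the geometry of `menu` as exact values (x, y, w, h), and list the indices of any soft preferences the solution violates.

menu = (x=133, y=69, w=99, h=59)
violated soft preferences: 16, 17

1. menu.y = 69  [sidebar.top = menu.top]
2. menu.h = 59  [sidebar.h = menu.h]
3. menu.x = 133  [menu.left = sidebar.right + 20]
4. menu.w = 99  [hero.left = menu.right + 22]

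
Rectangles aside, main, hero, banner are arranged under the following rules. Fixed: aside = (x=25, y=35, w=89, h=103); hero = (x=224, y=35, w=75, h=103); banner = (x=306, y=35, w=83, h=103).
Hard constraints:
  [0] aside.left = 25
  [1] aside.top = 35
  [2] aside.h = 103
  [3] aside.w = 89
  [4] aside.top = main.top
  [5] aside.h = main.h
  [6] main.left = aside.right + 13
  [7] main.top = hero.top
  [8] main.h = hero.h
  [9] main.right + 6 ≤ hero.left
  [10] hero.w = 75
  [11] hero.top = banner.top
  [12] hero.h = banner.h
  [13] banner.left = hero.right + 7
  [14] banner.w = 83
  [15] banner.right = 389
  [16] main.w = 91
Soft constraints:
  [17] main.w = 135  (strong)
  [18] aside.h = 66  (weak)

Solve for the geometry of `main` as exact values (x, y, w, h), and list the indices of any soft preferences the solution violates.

1. main.y = 35  [aside.top = main.top]
2. main.h = 103  [aside.h = main.h]
3. main.x = 127  [main.left = aside.right + 13]
4. main.w = 91  [main.w = 91]

main = (x=127, y=35, w=91, h=103)
violated soft preferences: 17, 18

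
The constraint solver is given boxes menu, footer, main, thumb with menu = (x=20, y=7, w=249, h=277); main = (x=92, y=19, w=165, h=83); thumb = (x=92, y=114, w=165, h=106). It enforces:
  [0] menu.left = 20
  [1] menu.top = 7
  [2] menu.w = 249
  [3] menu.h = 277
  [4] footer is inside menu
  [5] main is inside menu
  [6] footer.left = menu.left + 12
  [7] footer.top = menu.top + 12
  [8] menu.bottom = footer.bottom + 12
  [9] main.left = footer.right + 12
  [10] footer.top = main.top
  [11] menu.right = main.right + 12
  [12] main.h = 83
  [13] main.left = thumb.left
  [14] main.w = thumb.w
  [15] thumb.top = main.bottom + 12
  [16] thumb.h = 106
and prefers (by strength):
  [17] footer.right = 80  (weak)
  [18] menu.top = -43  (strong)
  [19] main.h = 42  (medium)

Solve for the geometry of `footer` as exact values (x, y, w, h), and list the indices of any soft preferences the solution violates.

1. footer.x = 32  [footer.left = menu.left + 12]
2. footer.y = 19  [footer.top = menu.top + 12]
3. footer.h = 253  [menu.bottom = footer.bottom + 12]
4. footer.w = 48  [main.left = footer.right + 12]

footer = (x=32, y=19, w=48, h=253)
violated soft preferences: 18, 19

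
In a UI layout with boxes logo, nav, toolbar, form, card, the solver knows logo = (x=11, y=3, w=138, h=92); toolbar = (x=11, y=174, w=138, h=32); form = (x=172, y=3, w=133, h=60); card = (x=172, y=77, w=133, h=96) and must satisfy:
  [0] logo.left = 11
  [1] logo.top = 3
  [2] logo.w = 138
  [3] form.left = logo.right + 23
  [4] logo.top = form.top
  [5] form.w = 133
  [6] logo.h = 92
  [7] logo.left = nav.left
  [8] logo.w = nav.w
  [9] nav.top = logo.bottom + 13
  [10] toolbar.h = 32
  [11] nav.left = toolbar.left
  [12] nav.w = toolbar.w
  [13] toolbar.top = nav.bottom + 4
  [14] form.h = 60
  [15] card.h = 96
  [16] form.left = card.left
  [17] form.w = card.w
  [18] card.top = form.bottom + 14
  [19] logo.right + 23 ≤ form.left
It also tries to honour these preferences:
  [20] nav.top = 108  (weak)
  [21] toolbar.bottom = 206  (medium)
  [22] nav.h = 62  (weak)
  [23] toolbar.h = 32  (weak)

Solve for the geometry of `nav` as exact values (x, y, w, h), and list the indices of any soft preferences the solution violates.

nav = (x=11, y=108, w=138, h=62)
violated soft preferences: none

1. nav.x = 11  [logo.left = nav.left]
2. nav.w = 138  [logo.w = nav.w]
3. nav.y = 108  [nav.top = logo.bottom + 13]
4. nav.h = 62  [toolbar.top = nav.bottom + 4]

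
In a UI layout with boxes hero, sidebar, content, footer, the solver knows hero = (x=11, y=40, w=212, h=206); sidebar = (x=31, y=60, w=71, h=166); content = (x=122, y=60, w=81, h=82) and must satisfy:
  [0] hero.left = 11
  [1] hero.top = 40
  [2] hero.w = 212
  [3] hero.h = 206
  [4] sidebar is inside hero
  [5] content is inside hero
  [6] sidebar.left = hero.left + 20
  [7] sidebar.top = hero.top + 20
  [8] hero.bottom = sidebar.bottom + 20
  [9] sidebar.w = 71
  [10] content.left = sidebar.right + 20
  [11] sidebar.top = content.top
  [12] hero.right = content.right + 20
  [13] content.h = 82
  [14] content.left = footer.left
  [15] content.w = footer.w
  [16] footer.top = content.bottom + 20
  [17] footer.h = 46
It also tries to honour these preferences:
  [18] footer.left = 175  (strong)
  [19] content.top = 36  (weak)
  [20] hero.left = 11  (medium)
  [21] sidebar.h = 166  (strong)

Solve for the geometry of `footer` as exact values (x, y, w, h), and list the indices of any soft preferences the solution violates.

footer = (x=122, y=162, w=81, h=46)
violated soft preferences: 18, 19

1. footer.x = 122  [content.left = footer.left]
2. footer.w = 81  [content.w = footer.w]
3. footer.y = 162  [footer.top = content.bottom + 20]
4. footer.h = 46  [footer.h = 46]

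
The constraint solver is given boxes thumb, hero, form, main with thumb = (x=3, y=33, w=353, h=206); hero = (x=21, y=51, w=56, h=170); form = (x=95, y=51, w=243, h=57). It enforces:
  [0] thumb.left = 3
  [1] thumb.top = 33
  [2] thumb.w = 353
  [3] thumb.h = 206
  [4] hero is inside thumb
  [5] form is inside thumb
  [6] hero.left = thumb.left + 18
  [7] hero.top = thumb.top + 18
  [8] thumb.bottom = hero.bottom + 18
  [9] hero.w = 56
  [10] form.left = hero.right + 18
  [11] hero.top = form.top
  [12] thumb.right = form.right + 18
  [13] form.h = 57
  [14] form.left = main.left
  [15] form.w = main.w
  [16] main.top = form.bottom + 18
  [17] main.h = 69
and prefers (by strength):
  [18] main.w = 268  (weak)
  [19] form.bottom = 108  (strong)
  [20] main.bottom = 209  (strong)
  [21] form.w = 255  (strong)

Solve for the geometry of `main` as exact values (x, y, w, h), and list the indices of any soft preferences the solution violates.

main = (x=95, y=126, w=243, h=69)
violated soft preferences: 18, 20, 21

1. main.x = 95  [form.left = main.left]
2. main.w = 243  [form.w = main.w]
3. main.y = 126  [main.top = form.bottom + 18]
4. main.h = 69  [main.h = 69]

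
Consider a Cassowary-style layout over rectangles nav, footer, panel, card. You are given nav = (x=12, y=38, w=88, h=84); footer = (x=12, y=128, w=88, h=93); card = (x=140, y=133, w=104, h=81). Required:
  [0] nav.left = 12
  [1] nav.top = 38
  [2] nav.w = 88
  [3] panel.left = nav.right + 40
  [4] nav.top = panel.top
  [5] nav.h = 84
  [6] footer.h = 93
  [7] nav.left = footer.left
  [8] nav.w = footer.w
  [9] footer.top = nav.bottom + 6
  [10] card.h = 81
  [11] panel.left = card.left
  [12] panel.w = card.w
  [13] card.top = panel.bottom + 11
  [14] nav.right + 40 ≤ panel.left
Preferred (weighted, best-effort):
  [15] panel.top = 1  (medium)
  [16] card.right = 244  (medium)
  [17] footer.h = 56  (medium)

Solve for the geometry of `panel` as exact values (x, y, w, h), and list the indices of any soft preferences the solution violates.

1. panel.x = 140  [panel.left = nav.right + 40]
2. panel.y = 38  [nav.top = panel.top]
3. panel.w = 104  [panel.w = card.w]
4. panel.h = 84  [card.top = panel.bottom + 11]

panel = (x=140, y=38, w=104, h=84)
violated soft preferences: 15, 17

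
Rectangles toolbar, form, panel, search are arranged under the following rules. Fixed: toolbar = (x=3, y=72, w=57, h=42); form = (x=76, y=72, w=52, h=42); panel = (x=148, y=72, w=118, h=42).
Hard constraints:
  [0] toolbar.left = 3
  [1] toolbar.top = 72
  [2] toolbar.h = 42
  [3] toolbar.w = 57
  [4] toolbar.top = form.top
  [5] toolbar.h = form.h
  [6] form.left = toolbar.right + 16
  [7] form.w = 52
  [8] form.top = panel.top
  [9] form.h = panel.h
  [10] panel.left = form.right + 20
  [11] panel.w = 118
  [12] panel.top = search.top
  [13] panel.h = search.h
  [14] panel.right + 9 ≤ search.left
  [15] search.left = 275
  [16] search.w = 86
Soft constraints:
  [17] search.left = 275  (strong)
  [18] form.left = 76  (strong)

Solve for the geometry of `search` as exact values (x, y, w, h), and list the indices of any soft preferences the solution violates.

search = (x=275, y=72, w=86, h=42)
violated soft preferences: none

1. search.y = 72  [panel.top = search.top]
2. search.h = 42  [panel.h = search.h]
3. search.x = 275  [search.left = 275]
4. search.w = 86  [search.w = 86]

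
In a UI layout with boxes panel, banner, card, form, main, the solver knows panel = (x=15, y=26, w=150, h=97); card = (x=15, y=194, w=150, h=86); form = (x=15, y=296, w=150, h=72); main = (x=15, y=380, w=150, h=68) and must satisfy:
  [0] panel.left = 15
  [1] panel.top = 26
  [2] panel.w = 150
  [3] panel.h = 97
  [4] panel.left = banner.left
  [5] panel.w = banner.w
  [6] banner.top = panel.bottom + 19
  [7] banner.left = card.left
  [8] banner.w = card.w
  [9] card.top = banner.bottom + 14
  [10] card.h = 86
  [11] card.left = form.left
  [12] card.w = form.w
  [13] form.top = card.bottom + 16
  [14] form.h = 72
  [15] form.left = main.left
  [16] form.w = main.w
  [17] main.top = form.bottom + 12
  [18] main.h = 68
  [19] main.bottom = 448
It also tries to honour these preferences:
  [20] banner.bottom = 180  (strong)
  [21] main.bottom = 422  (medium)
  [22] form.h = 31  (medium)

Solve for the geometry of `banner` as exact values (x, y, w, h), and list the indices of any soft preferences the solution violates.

1. banner.x = 15  [panel.left = banner.left]
2. banner.w = 150  [panel.w = banner.w]
3. banner.y = 142  [banner.top = panel.bottom + 19]
4. banner.h = 38  [card.top = banner.bottom + 14]

banner = (x=15, y=142, w=150, h=38)
violated soft preferences: 21, 22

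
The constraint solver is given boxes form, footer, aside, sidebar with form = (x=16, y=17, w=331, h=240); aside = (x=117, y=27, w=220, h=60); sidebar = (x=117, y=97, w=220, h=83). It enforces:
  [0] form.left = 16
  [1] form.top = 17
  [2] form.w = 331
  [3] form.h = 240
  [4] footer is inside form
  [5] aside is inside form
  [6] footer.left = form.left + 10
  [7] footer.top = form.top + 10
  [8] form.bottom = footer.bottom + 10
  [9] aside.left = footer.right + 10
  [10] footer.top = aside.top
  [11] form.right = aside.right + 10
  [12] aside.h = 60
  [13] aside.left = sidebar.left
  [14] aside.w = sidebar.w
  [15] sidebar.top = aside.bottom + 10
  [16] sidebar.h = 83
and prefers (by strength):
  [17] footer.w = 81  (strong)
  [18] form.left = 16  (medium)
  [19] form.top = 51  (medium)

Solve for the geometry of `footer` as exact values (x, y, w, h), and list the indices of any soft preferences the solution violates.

1. footer.x = 26  [footer.left = form.left + 10]
2. footer.y = 27  [footer.top = form.top + 10]
3. footer.h = 220  [form.bottom = footer.bottom + 10]
4. footer.w = 81  [aside.left = footer.right + 10]

footer = (x=26, y=27, w=81, h=220)
violated soft preferences: 19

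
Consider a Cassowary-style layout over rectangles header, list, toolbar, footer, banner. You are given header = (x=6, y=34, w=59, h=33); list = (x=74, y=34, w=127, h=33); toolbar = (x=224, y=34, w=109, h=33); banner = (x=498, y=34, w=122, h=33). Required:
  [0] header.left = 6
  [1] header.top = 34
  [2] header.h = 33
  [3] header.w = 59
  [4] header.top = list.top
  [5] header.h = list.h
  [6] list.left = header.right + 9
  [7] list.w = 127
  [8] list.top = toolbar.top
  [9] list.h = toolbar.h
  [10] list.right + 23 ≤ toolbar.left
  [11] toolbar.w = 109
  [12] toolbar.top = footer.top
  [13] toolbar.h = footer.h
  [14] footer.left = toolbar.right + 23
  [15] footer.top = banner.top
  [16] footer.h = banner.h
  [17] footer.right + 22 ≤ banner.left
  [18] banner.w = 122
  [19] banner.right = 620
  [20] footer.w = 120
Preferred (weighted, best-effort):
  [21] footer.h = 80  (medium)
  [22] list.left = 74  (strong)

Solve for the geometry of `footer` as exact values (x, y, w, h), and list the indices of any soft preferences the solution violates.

footer = (x=356, y=34, w=120, h=33)
violated soft preferences: 21

1. footer.y = 34  [toolbar.top = footer.top]
2. footer.h = 33  [toolbar.h = footer.h]
3. footer.x = 356  [footer.left = toolbar.right + 23]
4. footer.w = 120  [footer.w = 120]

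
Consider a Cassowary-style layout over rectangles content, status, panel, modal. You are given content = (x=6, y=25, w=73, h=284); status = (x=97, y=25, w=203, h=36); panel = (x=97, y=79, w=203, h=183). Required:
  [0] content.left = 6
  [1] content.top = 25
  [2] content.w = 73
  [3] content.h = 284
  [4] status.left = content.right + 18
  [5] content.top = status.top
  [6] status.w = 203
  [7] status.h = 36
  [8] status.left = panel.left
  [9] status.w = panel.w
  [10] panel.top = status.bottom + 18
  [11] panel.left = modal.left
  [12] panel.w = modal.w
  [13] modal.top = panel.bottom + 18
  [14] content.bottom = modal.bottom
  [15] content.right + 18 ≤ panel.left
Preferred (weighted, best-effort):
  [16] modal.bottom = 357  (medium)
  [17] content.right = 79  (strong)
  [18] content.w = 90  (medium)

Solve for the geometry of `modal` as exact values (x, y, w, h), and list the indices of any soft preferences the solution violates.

1. modal.x = 97  [panel.left = modal.left]
2. modal.w = 203  [panel.w = modal.w]
3. modal.y = 280  [modal.top = panel.bottom + 18]
4. modal.h = 29  [content.bottom = modal.bottom]

modal = (x=97, y=280, w=203, h=29)
violated soft preferences: 16, 18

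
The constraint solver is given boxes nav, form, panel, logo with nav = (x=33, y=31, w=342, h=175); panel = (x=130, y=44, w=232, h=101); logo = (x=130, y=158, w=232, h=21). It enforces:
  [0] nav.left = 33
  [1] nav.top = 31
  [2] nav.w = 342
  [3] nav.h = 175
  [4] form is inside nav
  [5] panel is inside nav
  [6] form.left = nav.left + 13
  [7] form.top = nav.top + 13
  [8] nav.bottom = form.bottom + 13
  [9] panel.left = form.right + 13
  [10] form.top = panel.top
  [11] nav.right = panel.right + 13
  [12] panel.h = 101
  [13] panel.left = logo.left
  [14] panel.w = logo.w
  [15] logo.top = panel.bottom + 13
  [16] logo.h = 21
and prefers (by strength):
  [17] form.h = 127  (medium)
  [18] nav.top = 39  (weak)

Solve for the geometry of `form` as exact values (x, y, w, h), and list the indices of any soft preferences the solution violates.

form = (x=46, y=44, w=71, h=149)
violated soft preferences: 17, 18

1. form.x = 46  [form.left = nav.left + 13]
2. form.y = 44  [form.top = nav.top + 13]
3. form.h = 149  [nav.bottom = form.bottom + 13]
4. form.w = 71  [panel.left = form.right + 13]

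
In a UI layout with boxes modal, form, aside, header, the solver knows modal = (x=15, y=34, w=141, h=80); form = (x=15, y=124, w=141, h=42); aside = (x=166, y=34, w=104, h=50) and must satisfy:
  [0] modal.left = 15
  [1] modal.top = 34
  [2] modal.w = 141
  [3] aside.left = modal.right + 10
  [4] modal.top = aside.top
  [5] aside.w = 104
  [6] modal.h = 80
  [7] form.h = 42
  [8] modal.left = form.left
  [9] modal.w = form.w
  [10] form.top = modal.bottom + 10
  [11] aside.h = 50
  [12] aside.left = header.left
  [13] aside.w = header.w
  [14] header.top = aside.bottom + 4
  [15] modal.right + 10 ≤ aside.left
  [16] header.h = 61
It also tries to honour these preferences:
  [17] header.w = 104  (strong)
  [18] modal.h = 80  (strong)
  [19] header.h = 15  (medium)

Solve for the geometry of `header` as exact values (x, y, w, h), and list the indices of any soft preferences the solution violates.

1. header.x = 166  [aside.left = header.left]
2. header.w = 104  [aside.w = header.w]
3. header.y = 88  [header.top = aside.bottom + 4]
4. header.h = 61  [header.h = 61]

header = (x=166, y=88, w=104, h=61)
violated soft preferences: 19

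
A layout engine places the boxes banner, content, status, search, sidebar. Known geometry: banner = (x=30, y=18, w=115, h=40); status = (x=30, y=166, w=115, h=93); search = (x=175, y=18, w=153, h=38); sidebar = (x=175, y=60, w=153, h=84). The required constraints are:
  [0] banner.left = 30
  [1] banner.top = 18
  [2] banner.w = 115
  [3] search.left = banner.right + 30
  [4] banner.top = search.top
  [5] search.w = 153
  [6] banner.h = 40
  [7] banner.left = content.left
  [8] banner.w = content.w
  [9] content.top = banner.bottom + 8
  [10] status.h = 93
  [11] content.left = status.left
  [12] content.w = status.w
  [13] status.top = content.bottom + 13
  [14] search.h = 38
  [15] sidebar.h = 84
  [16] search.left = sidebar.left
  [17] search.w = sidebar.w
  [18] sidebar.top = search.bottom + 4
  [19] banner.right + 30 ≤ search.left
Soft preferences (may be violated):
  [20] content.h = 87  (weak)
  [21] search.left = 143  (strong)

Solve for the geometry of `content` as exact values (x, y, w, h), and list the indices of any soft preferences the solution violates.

1. content.x = 30  [banner.left = content.left]
2. content.w = 115  [banner.w = content.w]
3. content.y = 66  [content.top = banner.bottom + 8]
4. content.h = 87  [status.top = content.bottom + 13]

content = (x=30, y=66, w=115, h=87)
violated soft preferences: 21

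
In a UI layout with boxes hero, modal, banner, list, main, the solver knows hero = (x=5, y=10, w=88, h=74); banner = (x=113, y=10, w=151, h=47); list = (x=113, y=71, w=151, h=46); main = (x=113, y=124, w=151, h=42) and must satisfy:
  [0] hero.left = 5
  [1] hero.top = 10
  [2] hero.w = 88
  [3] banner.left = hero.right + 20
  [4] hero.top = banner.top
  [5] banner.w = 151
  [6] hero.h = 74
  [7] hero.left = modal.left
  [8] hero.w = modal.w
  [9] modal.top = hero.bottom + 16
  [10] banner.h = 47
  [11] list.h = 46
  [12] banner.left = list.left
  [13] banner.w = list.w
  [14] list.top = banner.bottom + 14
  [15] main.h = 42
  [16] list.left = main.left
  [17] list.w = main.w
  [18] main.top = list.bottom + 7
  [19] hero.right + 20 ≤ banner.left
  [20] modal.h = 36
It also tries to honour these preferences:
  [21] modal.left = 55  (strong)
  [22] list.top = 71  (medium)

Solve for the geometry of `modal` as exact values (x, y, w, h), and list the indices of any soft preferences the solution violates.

1. modal.x = 5  [hero.left = modal.left]
2. modal.w = 88  [hero.w = modal.w]
3. modal.y = 100  [modal.top = hero.bottom + 16]
4. modal.h = 36  [modal.h = 36]

modal = (x=5, y=100, w=88, h=36)
violated soft preferences: 21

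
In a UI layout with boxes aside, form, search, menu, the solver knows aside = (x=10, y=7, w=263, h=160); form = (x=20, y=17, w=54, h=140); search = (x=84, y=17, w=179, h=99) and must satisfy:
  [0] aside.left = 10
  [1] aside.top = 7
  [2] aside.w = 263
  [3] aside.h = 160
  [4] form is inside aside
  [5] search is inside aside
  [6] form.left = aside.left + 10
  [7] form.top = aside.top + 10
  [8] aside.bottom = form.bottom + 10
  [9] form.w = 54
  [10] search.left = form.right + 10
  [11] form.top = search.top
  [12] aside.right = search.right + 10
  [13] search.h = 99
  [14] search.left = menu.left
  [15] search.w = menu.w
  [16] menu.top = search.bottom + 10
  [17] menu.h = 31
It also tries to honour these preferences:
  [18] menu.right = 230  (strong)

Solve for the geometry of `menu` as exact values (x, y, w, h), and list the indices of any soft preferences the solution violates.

1. menu.x = 84  [search.left = menu.left]
2. menu.w = 179  [search.w = menu.w]
3. menu.y = 126  [menu.top = search.bottom + 10]
4. menu.h = 31  [menu.h = 31]

menu = (x=84, y=126, w=179, h=31)
violated soft preferences: 18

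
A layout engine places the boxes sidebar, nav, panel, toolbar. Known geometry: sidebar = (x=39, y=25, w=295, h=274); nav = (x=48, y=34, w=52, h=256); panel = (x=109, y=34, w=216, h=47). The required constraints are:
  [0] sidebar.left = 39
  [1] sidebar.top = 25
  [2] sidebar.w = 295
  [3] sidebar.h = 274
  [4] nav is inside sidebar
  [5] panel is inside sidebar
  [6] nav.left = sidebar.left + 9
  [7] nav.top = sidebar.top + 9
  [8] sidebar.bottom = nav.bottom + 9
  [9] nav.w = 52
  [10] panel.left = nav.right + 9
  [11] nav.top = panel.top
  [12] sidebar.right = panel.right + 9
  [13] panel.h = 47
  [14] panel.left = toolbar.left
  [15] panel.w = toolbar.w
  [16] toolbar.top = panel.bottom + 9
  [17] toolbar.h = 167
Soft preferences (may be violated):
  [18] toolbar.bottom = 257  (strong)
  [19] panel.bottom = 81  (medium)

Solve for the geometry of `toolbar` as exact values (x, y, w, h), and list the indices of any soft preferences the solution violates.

1. toolbar.x = 109  [panel.left = toolbar.left]
2. toolbar.w = 216  [panel.w = toolbar.w]
3. toolbar.y = 90  [toolbar.top = panel.bottom + 9]
4. toolbar.h = 167  [toolbar.h = 167]

toolbar = (x=109, y=90, w=216, h=167)
violated soft preferences: none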